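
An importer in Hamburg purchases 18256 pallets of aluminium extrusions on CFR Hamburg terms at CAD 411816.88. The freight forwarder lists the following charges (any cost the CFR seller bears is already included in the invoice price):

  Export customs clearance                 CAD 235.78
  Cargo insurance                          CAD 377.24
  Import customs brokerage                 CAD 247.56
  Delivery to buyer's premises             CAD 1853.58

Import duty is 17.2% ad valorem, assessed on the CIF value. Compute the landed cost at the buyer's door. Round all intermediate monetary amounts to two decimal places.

Total landed cost: CAD 485192.65

CFR: the seller pays costs through ocean freight to the destination port, but not insurance.
Already in the invoice (seller's account under CFR): export clearance — exclude.
CIF value = CFR price + insurance = 411816.88 + 377.24 = 412194.12
Import duty = 412194.12 × 17.2% = 70897.39
Buyer bears: insurance 377.24 + brokerage 247.56 + delivery 1853.58 + duty 70897.39 = 73375.77
Landed cost = invoice 411816.88 + 73375.77 = 485192.65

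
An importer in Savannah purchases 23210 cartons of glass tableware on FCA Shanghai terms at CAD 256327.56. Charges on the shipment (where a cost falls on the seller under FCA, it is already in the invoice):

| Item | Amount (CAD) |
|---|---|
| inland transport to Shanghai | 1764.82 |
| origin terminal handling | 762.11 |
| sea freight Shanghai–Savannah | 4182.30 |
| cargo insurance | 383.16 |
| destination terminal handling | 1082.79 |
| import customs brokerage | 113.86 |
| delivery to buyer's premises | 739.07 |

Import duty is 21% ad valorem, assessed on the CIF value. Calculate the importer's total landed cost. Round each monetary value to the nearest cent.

Total landed cost: CAD 318538.43

FCA: the seller delivers export-cleared goods to the carrier; the buyer bears costs from that point.
Already in the invoice (seller's account under FCA): inland to port — exclude.
CIF value = FCA price + origin terminal + freight + insurance = 256327.56 + 762.11 + 4182.30 + 383.16 = 261655.13
Import duty = 261655.13 × 21% = 54947.58
Buyer bears: origin terminal 762.11 + freight 4182.30 + insurance 383.16 + destination terminal 1082.79 + brokerage 113.86 + delivery 739.07 + duty 54947.58 = 62210.87
Landed cost = invoice 256327.56 + 62210.87 = 318538.43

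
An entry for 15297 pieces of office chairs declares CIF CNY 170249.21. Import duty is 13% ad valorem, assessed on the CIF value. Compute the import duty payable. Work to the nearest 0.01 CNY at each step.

Import duty = 170249.21 × 13% = 22132.40

Import duty: CNY 22132.40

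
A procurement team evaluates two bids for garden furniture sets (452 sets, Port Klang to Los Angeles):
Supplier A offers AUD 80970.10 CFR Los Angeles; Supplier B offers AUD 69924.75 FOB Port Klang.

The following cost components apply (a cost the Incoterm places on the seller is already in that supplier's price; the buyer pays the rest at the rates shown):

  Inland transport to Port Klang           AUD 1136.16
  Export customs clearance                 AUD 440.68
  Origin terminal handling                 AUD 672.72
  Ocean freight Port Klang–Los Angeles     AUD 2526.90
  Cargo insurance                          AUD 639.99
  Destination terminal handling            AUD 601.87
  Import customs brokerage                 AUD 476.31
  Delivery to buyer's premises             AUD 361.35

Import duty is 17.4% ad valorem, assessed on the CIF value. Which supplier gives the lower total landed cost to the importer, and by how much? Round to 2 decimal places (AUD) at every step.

Supplier A (CFR):
CIF value = CFR price + insurance = 80970.10 + 639.99 = 81610.09
Import duty = 81610.09 × 17.4% = 14200.16
Buyer bears (A): 639.99 + 601.87 + 476.31 + 361.35 = 2079.52
Landed cost (A) = invoice 80970.10 + 2079.52 + duty 14200.16 = 97249.78
Supplier B (FOB):
CIF value = FOB price + freight + insurance = 69924.75 + 2526.90 + 639.99 = 73091.64
Import duty = 73091.64 × 17.4% = 12717.95
Buyer bears (B): 2526.90 + 639.99 + 601.87 + 476.31 + 361.35 = 4606.42
Landed cost (B) = invoice 69924.75 + 4606.42 + duty 12717.95 = 87249.12
Difference = |97249.78 − 87249.12| = 10000.66

Supplier B is cheaper by AUD 10000.66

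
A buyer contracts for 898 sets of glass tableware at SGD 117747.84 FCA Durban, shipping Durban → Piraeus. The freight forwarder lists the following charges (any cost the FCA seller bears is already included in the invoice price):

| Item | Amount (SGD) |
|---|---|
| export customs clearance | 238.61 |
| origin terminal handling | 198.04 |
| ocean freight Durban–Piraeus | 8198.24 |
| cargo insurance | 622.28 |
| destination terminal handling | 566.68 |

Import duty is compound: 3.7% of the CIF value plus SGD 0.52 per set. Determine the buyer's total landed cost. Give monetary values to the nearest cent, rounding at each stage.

Total landed cost: SGD 132490.40

FCA: the seller delivers export-cleared goods to the carrier; the buyer bears costs from that point.
Already in the invoice (seller's account under FCA): export clearance — exclude.
CIF value = FCA price + origin terminal + freight + insurance = 117747.84 + 198.04 + 8198.24 + 622.28 = 126766.40
Ad valorem component: 126766.40 × 3.7% = 4690.36
Specific component: 898 × 0.52 = 466.96
Import duty = 4690.36 + 466.96 = 5157.32
Buyer bears: origin terminal 198.04 + freight 8198.24 + insurance 622.28 + destination terminal 566.68 + duty 5157.32 = 14742.56
Landed cost = invoice 117747.84 + 14742.56 = 132490.40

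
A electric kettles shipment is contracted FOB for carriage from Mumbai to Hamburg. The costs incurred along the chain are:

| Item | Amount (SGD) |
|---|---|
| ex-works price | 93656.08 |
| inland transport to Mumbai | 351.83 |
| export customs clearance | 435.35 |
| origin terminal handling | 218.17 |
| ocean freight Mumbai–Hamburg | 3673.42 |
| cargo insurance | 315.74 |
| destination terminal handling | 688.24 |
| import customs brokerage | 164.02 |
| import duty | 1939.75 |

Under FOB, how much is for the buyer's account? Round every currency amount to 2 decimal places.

Buyer's account: SGD 6781.17

FOB: the seller bears costs until goods are on board at the origin port; the buyer bears freight, insurance and all costs thereafter.
Seller's account: goods 93656.08 + inland to port 351.83 + export clearance 435.35 + origin terminal 218.17 = 94661.43
Buyer's account: freight 3673.42 + insurance 315.74 + destination terminal 688.24 + brokerage 164.02 + duty 1939.75 = 6781.17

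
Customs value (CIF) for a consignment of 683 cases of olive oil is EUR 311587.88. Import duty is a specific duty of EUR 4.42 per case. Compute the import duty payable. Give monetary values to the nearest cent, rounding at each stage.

Import duty = 683 × 4.42 = 3018.86

Import duty: EUR 3018.86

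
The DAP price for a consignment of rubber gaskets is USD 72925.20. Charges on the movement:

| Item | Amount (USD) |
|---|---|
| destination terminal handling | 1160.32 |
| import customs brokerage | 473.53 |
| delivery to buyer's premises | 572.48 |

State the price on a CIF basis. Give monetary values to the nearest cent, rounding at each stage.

Not relevant to the conversion: brokerage — on the buyer under both terms; not part of either seller's price.
From DAP to CIF, the seller no longer bears: destination terminal, delivery.
CIF price = 72925.20 − 1160.32 − 572.48 = 71192.40

CIF price: USD 71192.40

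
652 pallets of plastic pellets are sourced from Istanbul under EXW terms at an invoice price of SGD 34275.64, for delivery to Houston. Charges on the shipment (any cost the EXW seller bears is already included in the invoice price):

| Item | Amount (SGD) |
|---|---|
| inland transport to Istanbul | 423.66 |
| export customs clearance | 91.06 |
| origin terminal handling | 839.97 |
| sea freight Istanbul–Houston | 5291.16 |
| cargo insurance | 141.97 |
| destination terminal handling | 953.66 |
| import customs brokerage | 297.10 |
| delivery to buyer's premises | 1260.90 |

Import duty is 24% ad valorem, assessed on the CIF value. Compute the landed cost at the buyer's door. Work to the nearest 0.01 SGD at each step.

EXW: the seller makes goods available at their premises; the buyer bears all onward costs.
CIF value = EXW price + inland to port + export clearance + origin terminal + freight + insurance = 34275.64 + 423.66 + 91.06 + 839.97 + 5291.16 + 141.97 = 41063.46
Import duty = 41063.46 × 24% = 9855.23
Buyer bears: inland to port 423.66 + export clearance 91.06 + origin terminal 839.97 + freight 5291.16 + insurance 141.97 + destination terminal 953.66 + brokerage 297.10 + delivery 1260.90 + duty 9855.23 = 19154.71
Landed cost = invoice 34275.64 + 19154.71 = 53430.35

Total landed cost: SGD 53430.35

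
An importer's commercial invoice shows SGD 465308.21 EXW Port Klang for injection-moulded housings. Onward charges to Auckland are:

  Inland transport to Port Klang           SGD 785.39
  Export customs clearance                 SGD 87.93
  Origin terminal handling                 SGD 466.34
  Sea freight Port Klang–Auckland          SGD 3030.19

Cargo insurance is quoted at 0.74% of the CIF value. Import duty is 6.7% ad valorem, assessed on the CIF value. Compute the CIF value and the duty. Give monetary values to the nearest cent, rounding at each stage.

Let C be the CIF value. C = EXW price + pre-shipment costs + freight + 0.74% × C
C − 0.74% × C = 465308.21 + 785.39 + 87.93 + 466.34 + 3030.19
0.9926 × C = 469678.06
C = 469678.06 / 0.9926 = 473179.59
Insurance premium = 0.74% × 473179.59 = 3501.53
Import duty = 473179.59 × 6.7% = 31703.03

CIF value: SGD 473179.59; import duty: SGD 31703.03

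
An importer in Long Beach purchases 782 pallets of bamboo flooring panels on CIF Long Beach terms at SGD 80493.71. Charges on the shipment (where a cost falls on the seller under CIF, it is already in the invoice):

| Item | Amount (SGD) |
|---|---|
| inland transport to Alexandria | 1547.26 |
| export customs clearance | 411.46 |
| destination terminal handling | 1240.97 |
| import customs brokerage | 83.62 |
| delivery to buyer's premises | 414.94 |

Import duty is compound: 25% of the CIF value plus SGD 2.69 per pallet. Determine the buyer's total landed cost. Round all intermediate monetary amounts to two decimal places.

Total landed cost: SGD 104460.25

CIF: the seller pays costs through ocean freight and marine insurance to the destination port.
Already in the invoice (seller's account under CIF): inland to port, export clearance — exclude.
The CIF price already equals the CIF value: 80493.71
Ad valorem component: 80493.71 × 25% = 20123.43
Specific component: 782 × 2.69 = 2103.58
Import duty = 20123.43 + 2103.58 = 22227.01
Buyer bears: destination terminal 1240.97 + brokerage 83.62 + delivery 414.94 + duty 22227.01 = 23966.54
Landed cost = invoice 80493.71 + 23966.54 = 104460.25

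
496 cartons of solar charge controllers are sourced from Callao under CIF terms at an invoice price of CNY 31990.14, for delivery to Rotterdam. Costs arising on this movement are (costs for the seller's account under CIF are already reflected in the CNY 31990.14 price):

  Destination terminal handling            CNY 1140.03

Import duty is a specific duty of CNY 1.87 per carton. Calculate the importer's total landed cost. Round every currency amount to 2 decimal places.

CIF: the seller pays costs through ocean freight and marine insurance to the destination port.
The CIF price already equals the CIF value: 31990.14
Import duty = 496 × 1.87 = 927.52
Buyer bears: destination terminal 1140.03 + duty 927.52 = 2067.55
Landed cost = invoice 31990.14 + 2067.55 = 34057.69

Total landed cost: CNY 34057.69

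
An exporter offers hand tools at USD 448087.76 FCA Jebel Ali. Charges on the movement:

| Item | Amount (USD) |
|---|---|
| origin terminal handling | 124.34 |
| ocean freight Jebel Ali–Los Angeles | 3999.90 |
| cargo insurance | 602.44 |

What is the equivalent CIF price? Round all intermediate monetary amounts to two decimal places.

CIF price: USD 452814.44

From FCA to CIF, the seller additionally bears: origin terminal, freight, insurance.
CIF price = 448087.76 + 124.34 + 3999.90 + 602.44 = 452814.44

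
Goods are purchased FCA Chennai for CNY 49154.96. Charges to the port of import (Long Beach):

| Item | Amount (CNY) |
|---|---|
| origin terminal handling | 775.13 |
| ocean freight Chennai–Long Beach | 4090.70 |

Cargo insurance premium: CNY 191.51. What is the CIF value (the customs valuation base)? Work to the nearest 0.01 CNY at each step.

CIF = FCA price + pre-shipment costs + freight + insurance
CIF = 49154.96 + 775.13 + 4090.70 + 191.51 = 54212.30

CIF value: CNY 54212.30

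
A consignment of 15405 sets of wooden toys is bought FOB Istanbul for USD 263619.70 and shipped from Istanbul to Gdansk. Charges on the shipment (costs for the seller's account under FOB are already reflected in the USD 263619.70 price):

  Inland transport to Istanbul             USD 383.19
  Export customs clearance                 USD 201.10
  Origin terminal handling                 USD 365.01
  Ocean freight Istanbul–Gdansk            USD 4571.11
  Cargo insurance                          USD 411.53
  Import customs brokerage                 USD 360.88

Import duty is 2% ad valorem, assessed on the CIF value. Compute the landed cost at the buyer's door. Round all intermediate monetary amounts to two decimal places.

FOB: the seller bears costs until goods are on board at the origin port; the buyer bears freight, insurance and all costs thereafter.
Already in the invoice (seller's account under FOB): inland to port, export clearance, origin terminal — exclude.
CIF value = FOB price + freight + insurance = 263619.70 + 4571.11 + 411.53 = 268602.34
Import duty = 268602.34 × 2% = 5372.05
Buyer bears: freight 4571.11 + insurance 411.53 + brokerage 360.88 + duty 5372.05 = 10715.57
Landed cost = invoice 263619.70 + 10715.57 = 274335.27

Total landed cost: USD 274335.27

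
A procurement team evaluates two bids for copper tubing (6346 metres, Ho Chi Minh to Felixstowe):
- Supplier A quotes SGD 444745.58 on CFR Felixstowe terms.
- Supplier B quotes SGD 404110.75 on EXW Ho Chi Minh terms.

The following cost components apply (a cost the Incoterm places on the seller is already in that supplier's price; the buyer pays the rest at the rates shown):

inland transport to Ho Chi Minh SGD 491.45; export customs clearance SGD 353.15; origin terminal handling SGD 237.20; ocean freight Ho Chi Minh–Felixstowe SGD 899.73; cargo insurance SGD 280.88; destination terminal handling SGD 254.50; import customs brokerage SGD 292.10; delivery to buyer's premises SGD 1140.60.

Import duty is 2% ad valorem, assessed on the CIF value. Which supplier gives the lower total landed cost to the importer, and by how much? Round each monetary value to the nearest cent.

Supplier B is cheaper by SGD 39426.37

Supplier A (CFR):
CIF value = CFR price + insurance = 444745.58 + 280.88 = 445026.46
Import duty = 445026.46 × 2% = 8900.53
Buyer bears (A): 280.88 + 254.50 + 292.10 + 1140.60 = 1968.08
Landed cost (A) = invoice 444745.58 + 1968.08 + duty 8900.53 = 455614.19
Supplier B (EXW):
CIF value = EXW price + inland to port + export clearance + origin terminal + freight + insurance = 404110.75 + 491.45 + 353.15 + 237.20 + 899.73 + 280.88 = 406373.16
Import duty = 406373.16 × 2% = 8127.46
Buyer bears (B): 491.45 + 353.15 + 237.20 + 899.73 + 280.88 + 254.50 + 292.10 + 1140.60 = 3949.61
Landed cost (B) = invoice 404110.75 + 3949.61 + duty 8127.46 = 416187.82
Difference = |455614.19 − 416187.82| = 39426.37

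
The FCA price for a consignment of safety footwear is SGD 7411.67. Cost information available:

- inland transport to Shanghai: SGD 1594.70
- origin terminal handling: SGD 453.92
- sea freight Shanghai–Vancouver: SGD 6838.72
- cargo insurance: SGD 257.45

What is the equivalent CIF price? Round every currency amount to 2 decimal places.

Not relevant to the conversion: inland to port — on the seller under both FCA and CIF; already in the FCA price and stays in the CIF price.
From FCA to CIF, the seller additionally bears: origin terminal, freight, insurance.
CIF price = 7411.67 + 453.92 + 6838.72 + 257.45 = 14961.76

CIF price: SGD 14961.76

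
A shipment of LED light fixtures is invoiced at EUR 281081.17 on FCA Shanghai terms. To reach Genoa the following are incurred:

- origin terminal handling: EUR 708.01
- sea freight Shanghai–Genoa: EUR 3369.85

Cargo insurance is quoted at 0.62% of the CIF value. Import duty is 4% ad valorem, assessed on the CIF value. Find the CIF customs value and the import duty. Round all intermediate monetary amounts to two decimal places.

CIF value: EUR 286938.05; import duty: EUR 11477.52

Let C be the CIF value. C = FCA price + pre-shipment costs + freight + 0.62% × C
C − 0.62% × C = 281081.17 + 708.01 + 3369.85
0.9938 × C = 285159.03
C = 285159.03 / 0.9938 = 286938.05
Insurance premium = 0.62% × 286938.05 = 1779.02
Import duty = 286938.05 × 4% = 11477.52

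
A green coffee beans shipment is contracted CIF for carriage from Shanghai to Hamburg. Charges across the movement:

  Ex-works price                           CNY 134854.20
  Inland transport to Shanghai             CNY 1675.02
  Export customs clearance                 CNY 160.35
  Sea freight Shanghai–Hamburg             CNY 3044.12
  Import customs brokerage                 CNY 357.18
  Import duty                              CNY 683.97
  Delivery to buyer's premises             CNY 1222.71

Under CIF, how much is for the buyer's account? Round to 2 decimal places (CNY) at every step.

Buyer's account: CNY 2263.86

CIF: the seller pays costs through ocean freight and marine insurance to the destination port.
Seller's account: goods 134854.20 + inland to port 1675.02 + export clearance 160.35 + freight 3044.12 = 139733.69
Buyer's account: brokerage 357.18 + duty 683.97 + delivery 1222.71 = 2263.86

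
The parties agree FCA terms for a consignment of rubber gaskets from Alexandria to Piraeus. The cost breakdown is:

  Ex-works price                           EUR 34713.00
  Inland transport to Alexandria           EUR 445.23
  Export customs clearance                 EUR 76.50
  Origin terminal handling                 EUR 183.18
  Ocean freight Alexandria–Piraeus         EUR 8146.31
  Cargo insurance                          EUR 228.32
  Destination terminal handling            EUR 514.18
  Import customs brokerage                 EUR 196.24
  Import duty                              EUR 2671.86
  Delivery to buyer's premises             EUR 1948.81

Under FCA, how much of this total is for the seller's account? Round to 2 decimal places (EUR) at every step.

Seller's account: EUR 35234.73

FCA: the seller delivers export-cleared goods to the carrier; the buyer bears costs from that point.
Seller's account: goods 34713.00 + inland to port 445.23 + export clearance 76.50 = 35234.73
Buyer's account: origin terminal 183.18 + freight 8146.31 + insurance 228.32 + destination terminal 514.18 + brokerage 196.24 + duty 2671.86 + delivery 1948.81 = 13888.90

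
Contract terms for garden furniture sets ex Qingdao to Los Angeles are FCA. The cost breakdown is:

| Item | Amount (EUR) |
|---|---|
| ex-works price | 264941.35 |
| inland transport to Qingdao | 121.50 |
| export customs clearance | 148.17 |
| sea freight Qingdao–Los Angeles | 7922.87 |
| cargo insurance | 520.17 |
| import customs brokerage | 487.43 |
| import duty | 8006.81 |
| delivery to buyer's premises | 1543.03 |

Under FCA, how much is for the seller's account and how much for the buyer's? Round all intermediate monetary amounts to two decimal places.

Seller: EUR 265211.02; buyer: EUR 18480.31

FCA: the seller delivers export-cleared goods to the carrier; the buyer bears costs from that point.
Seller's account: goods 264941.35 + inland to port 121.50 + export clearance 148.17 = 265211.02
Buyer's account: freight 7922.87 + insurance 520.17 + brokerage 487.43 + duty 8006.81 + delivery 1543.03 = 18480.31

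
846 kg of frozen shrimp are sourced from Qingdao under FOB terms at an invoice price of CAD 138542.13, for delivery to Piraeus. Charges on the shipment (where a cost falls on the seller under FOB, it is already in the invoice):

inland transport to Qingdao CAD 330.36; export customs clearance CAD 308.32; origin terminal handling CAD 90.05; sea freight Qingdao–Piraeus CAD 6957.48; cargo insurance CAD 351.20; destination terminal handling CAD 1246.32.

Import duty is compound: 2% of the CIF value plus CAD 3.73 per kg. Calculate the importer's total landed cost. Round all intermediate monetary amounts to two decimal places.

FOB: the seller bears costs until goods are on board at the origin port; the buyer bears freight, insurance and all costs thereafter.
Already in the invoice (seller's account under FOB): inland to port, export clearance, origin terminal — exclude.
CIF value = FOB price + freight + insurance = 138542.13 + 6957.48 + 351.20 = 145850.81
Ad valorem component: 145850.81 × 2% = 2917.02
Specific component: 846 × 3.73 = 3155.58
Import duty = 2917.02 + 3155.58 = 6072.60
Buyer bears: freight 6957.48 + insurance 351.20 + destination terminal 1246.32 + duty 6072.60 = 14627.60
Landed cost = invoice 138542.13 + 14627.60 = 153169.73

Total landed cost: CAD 153169.73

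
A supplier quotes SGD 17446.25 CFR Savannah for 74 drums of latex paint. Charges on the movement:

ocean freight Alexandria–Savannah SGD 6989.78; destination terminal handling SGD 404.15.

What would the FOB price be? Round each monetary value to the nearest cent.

FOB price: SGD 10456.47

Not relevant to the conversion: destination terminal — on the buyer under both terms; not part of either seller's price.
From CFR to FOB, the seller no longer bears: freight.
FOB price = 17446.25 − 6989.78 = 10456.47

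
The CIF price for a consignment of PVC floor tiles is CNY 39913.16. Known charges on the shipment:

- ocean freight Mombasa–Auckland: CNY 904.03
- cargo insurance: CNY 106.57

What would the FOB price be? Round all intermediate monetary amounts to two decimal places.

From CIF to FOB, the seller no longer bears: freight, insurance.
FOB price = 39913.16 − 904.03 − 106.57 = 38902.56

FOB price: CNY 38902.56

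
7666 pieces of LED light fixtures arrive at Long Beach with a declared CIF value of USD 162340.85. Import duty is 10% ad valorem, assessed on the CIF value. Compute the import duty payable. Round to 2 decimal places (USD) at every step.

Import duty = 162340.85 × 10% = 16234.09

Import duty: USD 16234.09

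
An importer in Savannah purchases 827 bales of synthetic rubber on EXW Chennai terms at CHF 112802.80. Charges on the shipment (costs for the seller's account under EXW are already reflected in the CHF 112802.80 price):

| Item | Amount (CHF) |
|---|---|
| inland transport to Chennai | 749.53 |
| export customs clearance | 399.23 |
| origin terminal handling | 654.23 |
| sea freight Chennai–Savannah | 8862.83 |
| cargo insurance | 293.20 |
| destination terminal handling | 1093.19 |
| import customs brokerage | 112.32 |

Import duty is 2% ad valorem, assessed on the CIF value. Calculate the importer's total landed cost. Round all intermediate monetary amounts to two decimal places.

Total landed cost: CHF 127442.57

EXW: the seller makes goods available at their premises; the buyer bears all onward costs.
CIF value = EXW price + inland to port + export clearance + origin terminal + freight + insurance = 112802.80 + 749.53 + 399.23 + 654.23 + 8862.83 + 293.20 = 123761.82
Import duty = 123761.82 × 2% = 2475.24
Buyer bears: inland to port 749.53 + export clearance 399.23 + origin terminal 654.23 + freight 8862.83 + insurance 293.20 + destination terminal 1093.19 + brokerage 112.32 + duty 2475.24 = 14639.77
Landed cost = invoice 112802.80 + 14639.77 = 127442.57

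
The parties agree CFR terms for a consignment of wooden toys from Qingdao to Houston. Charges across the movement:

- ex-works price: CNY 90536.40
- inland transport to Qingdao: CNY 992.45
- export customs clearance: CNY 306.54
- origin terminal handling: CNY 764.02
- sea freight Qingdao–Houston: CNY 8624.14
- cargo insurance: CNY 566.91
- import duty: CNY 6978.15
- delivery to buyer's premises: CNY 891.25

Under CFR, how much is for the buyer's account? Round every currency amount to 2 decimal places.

CFR: the seller pays costs through ocean freight to the destination port, but not insurance.
Seller's account: goods 90536.40 + inland to port 992.45 + export clearance 306.54 + origin terminal 764.02 + freight 8624.14 = 101223.55
Buyer's account: insurance 566.91 + duty 6978.15 + delivery 891.25 = 8436.31

Buyer's account: CNY 8436.31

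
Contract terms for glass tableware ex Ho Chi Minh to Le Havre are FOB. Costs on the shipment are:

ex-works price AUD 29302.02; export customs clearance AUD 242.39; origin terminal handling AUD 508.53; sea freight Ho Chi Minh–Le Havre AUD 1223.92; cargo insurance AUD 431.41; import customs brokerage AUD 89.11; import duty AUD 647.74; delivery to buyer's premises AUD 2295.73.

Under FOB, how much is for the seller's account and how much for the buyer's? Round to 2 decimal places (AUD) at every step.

Seller: AUD 30052.94; buyer: AUD 4687.91

FOB: the seller bears costs until goods are on board at the origin port; the buyer bears freight, insurance and all costs thereafter.
Seller's account: goods 29302.02 + export clearance 242.39 + origin terminal 508.53 = 30052.94
Buyer's account: freight 1223.92 + insurance 431.41 + brokerage 89.11 + duty 647.74 + delivery 2295.73 = 4687.91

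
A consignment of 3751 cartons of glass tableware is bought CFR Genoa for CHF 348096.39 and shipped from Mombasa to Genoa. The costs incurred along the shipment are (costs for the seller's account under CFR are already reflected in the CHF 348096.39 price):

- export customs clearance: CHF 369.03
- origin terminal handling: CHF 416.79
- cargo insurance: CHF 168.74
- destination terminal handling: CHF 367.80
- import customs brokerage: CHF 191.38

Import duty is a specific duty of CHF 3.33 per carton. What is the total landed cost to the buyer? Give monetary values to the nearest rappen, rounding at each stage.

Total landed cost: CHF 361315.14

CFR: the seller pays costs through ocean freight to the destination port, but not insurance.
Already in the invoice (seller's account under CFR): export clearance, origin terminal — exclude.
CIF value = CFR price + insurance = 348096.39 + 168.74 = 348265.13
Import duty = 3751 × 3.33 = 12490.83
Buyer bears: insurance 168.74 + destination terminal 367.80 + brokerage 191.38 + duty 12490.83 = 13218.75
Landed cost = invoice 348096.39 + 13218.75 = 361315.14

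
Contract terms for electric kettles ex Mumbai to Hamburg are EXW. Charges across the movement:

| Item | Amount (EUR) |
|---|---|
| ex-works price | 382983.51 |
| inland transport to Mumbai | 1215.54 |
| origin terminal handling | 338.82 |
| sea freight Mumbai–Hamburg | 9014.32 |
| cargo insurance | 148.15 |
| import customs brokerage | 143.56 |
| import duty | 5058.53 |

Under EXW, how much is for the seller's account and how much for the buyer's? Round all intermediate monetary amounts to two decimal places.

Seller: EUR 382983.51; buyer: EUR 15918.92

EXW: the seller makes goods available at their premises; the buyer bears all onward costs.
Seller's account: goods 382983.51 = 382983.51
Buyer's account: inland to port 1215.54 + origin terminal 338.82 + freight 9014.32 + insurance 148.15 + brokerage 143.56 + duty 5058.53 = 15918.92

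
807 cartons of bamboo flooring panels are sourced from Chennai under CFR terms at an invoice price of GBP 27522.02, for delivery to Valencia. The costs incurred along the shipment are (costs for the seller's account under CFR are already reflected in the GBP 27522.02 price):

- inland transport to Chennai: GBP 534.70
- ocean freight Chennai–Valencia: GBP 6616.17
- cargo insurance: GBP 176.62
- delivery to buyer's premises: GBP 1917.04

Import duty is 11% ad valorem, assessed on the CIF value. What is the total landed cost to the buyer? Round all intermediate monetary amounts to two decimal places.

CFR: the seller pays costs through ocean freight to the destination port, but not insurance.
Already in the invoice (seller's account under CFR): inland to port, freight — exclude.
CIF value = CFR price + insurance = 27522.02 + 176.62 = 27698.64
Import duty = 27698.64 × 11% = 3046.85
Buyer bears: insurance 176.62 + delivery 1917.04 + duty 3046.85 = 5140.51
Landed cost = invoice 27522.02 + 5140.51 = 32662.53

Total landed cost: GBP 32662.53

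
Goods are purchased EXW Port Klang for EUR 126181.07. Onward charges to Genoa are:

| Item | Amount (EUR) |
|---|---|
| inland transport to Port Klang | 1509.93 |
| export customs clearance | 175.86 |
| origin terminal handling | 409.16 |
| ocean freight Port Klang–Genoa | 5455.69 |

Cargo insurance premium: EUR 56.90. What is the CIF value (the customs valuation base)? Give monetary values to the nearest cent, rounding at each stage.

CIF = EXW price + pre-shipment costs + freight + insurance
CIF = 126181.07 + 1509.93 + 175.86 + 409.16 + 5455.69 + 56.90 = 133788.61

CIF value: EUR 133788.61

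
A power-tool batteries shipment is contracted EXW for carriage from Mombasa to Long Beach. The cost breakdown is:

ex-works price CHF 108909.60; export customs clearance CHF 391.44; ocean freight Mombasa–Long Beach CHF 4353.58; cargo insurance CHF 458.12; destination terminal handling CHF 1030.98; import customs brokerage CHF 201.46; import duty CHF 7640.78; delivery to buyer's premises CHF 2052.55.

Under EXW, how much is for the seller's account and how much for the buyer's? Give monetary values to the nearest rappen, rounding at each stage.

Seller: CHF 108909.60; buyer: CHF 16128.91

EXW: the seller makes goods available at their premises; the buyer bears all onward costs.
Seller's account: goods 108909.60 = 108909.60
Buyer's account: export clearance 391.44 + freight 4353.58 + insurance 458.12 + destination terminal 1030.98 + brokerage 201.46 + duty 7640.78 + delivery 2052.55 = 16128.91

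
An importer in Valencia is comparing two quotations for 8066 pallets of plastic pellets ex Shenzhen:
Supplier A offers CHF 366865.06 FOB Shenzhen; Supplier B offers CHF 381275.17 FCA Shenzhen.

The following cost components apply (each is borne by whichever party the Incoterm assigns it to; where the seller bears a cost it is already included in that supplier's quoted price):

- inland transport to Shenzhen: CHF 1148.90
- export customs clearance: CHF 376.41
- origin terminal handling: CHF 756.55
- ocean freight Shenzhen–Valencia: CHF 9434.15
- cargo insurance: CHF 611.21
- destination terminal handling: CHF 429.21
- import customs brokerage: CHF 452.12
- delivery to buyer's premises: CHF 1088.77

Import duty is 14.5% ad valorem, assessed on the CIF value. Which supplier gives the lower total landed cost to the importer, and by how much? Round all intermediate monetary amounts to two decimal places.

Supplier A (FOB):
CIF value = FOB price + freight + insurance = 366865.06 + 9434.15 + 611.21 = 376910.42
Import duty = 376910.42 × 14.5% = 54652.01
Buyer bears (A): 9434.15 + 611.21 + 429.21 + 452.12 + 1088.77 = 12015.46
Landed cost (A) = invoice 366865.06 + 12015.46 + duty 54652.01 = 433532.53
Supplier B (FCA):
CIF value = FCA price + origin terminal + freight + insurance = 381275.17 + 756.55 + 9434.15 + 611.21 = 392077.08
Import duty = 392077.08 × 14.5% = 56851.18
Buyer bears (B): 756.55 + 9434.15 + 611.21 + 429.21 + 452.12 + 1088.77 = 12772.01
Landed cost (B) = invoice 381275.17 + 12772.01 + duty 56851.18 = 450898.36
Difference = |433532.53 − 450898.36| = 17365.83

Supplier A is cheaper by CHF 17365.83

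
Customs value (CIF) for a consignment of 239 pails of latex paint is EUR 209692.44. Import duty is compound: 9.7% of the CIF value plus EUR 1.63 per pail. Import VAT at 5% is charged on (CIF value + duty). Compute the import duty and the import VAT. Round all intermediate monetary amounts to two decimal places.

Import duty: EUR 20729.74; import VAT: EUR 11521.11

Ad valorem component: 209692.44 × 9.7% = 20340.17
Specific component: 239 × 1.63 = 389.57
Import duty = 20340.17 + 389.57 = 20729.74
VAT base = CIF + duty = 209692.44 + 20729.74 = 230422.18
Import VAT = 230422.18 × 5% = 11521.11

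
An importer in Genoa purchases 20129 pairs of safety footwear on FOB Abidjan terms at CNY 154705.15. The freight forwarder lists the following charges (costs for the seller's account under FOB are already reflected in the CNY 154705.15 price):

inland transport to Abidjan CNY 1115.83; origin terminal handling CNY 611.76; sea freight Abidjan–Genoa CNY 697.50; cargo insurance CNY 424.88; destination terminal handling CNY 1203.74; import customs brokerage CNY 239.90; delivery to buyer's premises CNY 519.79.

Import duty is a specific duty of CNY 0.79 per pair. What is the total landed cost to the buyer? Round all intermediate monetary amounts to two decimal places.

Total landed cost: CNY 173692.87

FOB: the seller bears costs until goods are on board at the origin port; the buyer bears freight, insurance and all costs thereafter.
Already in the invoice (seller's account under FOB): inland to port, origin terminal — exclude.
CIF value = FOB price + freight + insurance = 154705.15 + 697.50 + 424.88 = 155827.53
Import duty = 20129 × 0.79 = 15901.91
Buyer bears: freight 697.50 + insurance 424.88 + destination terminal 1203.74 + brokerage 239.90 + delivery 519.79 + duty 15901.91 = 18987.72
Landed cost = invoice 154705.15 + 18987.72 = 173692.87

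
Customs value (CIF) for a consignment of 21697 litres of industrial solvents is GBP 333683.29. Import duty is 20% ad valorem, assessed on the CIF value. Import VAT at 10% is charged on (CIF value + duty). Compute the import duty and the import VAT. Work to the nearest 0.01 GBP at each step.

Import duty = 333683.29 × 20% = 66736.66
VAT base = CIF + duty = 333683.29 + 66736.66 = 400419.95
Import VAT = 400419.95 × 10% = 40042.00

Import duty: GBP 66736.66; import VAT: GBP 40042.00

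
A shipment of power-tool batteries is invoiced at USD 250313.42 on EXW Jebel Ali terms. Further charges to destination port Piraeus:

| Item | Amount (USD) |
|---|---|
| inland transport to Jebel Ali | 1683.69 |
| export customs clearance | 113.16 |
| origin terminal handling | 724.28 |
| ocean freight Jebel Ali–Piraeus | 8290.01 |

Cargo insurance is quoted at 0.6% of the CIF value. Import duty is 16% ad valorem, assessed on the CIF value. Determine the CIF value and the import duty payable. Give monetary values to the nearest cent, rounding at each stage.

CIF value: USD 262700.76; import duty: USD 42032.12

Let C be the CIF value. C = EXW price + pre-shipment costs + freight + 0.6% × C
C − 0.6% × C = 250313.42 + 1683.69 + 113.16 + 724.28 + 8290.01
0.994 × C = 261124.56
C = 261124.56 / 0.994 = 262700.76
Insurance premium = 0.6% × 262700.76 = 1576.20
Import duty = 262700.76 × 16% = 42032.12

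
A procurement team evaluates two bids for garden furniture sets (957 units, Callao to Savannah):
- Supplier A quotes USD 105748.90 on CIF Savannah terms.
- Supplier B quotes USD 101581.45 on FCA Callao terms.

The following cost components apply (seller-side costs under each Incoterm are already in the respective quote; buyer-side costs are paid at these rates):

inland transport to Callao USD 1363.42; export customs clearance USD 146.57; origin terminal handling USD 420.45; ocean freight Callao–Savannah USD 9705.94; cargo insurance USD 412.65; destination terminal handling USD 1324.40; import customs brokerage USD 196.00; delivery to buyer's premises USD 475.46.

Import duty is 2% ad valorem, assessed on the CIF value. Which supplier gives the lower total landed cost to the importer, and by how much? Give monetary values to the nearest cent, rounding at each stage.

Supplier A is cheaper by USD 6499.02

Supplier A (CIF):
The CIF price already equals the CIF value: 105748.90
Import duty = 105748.90 × 2% = 2114.98
Buyer bears (A): 1324.40 + 196.00 + 475.46 = 1995.86
Landed cost (A) = invoice 105748.90 + 1995.86 + duty 2114.98 = 109859.74
Supplier B (FCA):
CIF value = FCA price + origin terminal + freight + insurance = 101581.45 + 420.45 + 9705.94 + 412.65 = 112120.49
Import duty = 112120.49 × 2% = 2242.41
Buyer bears (B): 420.45 + 9705.94 + 412.65 + 1324.40 + 196.00 + 475.46 = 12534.90
Landed cost (B) = invoice 101581.45 + 12534.90 + duty 2242.41 = 116358.76
Difference = |109859.74 − 116358.76| = 6499.02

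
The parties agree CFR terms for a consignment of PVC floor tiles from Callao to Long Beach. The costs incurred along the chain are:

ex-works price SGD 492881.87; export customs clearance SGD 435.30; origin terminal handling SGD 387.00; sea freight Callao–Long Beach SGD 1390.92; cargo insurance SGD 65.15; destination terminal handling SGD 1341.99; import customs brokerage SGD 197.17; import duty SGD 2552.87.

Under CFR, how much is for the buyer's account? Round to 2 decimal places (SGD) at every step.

CFR: the seller pays costs through ocean freight to the destination port, but not insurance.
Seller's account: goods 492881.87 + export clearance 435.30 + origin terminal 387.00 + freight 1390.92 = 495095.09
Buyer's account: insurance 65.15 + destination terminal 1341.99 + brokerage 197.17 + duty 2552.87 = 4157.18

Buyer's account: SGD 4157.18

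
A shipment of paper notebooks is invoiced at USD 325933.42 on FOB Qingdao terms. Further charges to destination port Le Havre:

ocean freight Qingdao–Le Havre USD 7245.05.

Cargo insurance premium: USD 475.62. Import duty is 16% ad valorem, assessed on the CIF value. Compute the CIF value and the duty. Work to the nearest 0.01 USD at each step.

CIF value: USD 333654.09; import duty: USD 53384.65

CIF = FOB price + freight + insurance
CIF = 325933.42 + 7245.05 + 475.62 = 333654.09
Import duty = 333654.09 × 16% = 53384.65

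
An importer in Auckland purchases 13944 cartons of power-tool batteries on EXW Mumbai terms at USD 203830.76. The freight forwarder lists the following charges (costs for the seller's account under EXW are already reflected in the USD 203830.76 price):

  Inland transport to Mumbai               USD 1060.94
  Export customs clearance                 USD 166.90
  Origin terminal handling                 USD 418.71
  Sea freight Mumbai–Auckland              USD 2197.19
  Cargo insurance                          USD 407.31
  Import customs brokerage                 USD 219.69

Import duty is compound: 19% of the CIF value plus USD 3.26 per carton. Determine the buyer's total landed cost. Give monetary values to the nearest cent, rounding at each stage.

EXW: the seller makes goods available at their premises; the buyer bears all onward costs.
CIF value = EXW price + inland to port + export clearance + origin terminal + freight + insurance = 203830.76 + 1060.94 + 166.90 + 418.71 + 2197.19 + 407.31 = 208081.81
Ad valorem component: 208081.81 × 19% = 39535.54
Specific component: 13944 × 3.26 = 45457.44
Import duty = 39535.54 + 45457.44 = 84992.98
Buyer bears: inland to port 1060.94 + export clearance 166.90 + origin terminal 418.71 + freight 2197.19 + insurance 407.31 + brokerage 219.69 + duty 84992.98 = 89463.72
Landed cost = invoice 203830.76 + 89463.72 = 293294.48

Total landed cost: USD 293294.48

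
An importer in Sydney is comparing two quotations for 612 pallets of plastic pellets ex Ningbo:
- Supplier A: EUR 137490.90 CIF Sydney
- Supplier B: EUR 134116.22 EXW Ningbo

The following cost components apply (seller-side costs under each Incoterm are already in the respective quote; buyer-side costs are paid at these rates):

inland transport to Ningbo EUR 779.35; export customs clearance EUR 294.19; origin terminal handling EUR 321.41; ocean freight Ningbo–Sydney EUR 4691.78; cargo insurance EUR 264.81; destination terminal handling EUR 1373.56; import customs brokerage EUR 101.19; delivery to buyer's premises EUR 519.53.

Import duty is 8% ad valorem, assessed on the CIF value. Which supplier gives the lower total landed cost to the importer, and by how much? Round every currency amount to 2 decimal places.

Supplier A is cheaper by EUR 3215.01

Supplier A (CIF):
The CIF price already equals the CIF value: 137490.90
Import duty = 137490.90 × 8% = 10999.27
Buyer bears (A): 1373.56 + 101.19 + 519.53 = 1994.28
Landed cost (A) = invoice 137490.90 + 1994.28 + duty 10999.27 = 150484.45
Supplier B (EXW):
CIF value = EXW price + inland to port + export clearance + origin terminal + freight + insurance = 134116.22 + 779.35 + 294.19 + 321.41 + 4691.78 + 264.81 = 140467.76
Import duty = 140467.76 × 8% = 11237.42
Buyer bears (B): 779.35 + 294.19 + 321.41 + 4691.78 + 264.81 + 1373.56 + 101.19 + 519.53 = 8345.82
Landed cost (B) = invoice 134116.22 + 8345.82 + duty 11237.42 = 153699.46
Difference = |150484.45 − 153699.46| = 3215.01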